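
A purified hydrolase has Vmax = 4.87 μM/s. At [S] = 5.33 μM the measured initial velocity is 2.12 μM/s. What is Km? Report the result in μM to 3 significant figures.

6.91 μM

v/Vmax = 2.12/4.87 = 0.4353 = [S]/(Km+[S]).
So Km + [S] = [S]/0.4353 = 12.24 μM, giving Km = 12.24 − 5.33 = 6.91 μM.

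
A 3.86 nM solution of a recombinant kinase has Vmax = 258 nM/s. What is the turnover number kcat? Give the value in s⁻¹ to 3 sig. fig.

kcat = Vmax/[E]total = 258 nM/s / 3.86 nM = 66.8 s⁻¹.

66.8 s⁻¹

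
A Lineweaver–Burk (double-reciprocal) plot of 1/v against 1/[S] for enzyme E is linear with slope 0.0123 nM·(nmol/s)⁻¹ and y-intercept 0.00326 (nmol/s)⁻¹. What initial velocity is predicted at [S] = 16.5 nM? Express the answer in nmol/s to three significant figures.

The y-intercept is 1/Vmax, so Vmax = 1/0.00326 = 307 nmol/s.
The slope is Km/Vmax, so Km = 0.0123 × 307 = 3.77 nM.
Then v = 307 × 16.5/(3.77 + 16.5) = 250 nmol/s.

250 nmol/s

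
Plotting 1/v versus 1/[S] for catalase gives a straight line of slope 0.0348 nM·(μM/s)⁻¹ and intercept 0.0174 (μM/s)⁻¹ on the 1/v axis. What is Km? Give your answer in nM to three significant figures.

2.00 nM

y-intercept = 1/Vmax ⇒ Vmax = 57.5 μM/s; slope = Km/Vmax ⇒ Km = slope × Vmax.
Km = 0.0348 × 57.5 = 2.00 nM.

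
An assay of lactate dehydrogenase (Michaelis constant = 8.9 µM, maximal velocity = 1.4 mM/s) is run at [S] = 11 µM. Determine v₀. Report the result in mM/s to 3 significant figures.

0.774 mM/s

[S]/(Km+[S]) = 11/19.90 = 0.5528, the fractional saturation.
v = 0.5528 × Vmax = 0.5528 × 1.4 = 0.774 mM/s.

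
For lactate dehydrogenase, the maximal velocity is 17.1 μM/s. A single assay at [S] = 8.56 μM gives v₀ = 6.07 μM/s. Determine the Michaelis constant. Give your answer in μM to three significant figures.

v/Vmax = 6.07/17.1 = 0.3550 = [S]/(Km+[S]).
So Km + [S] = [S]/0.3550 = 24.11 μM, giving Km = 24.11 − 8.56 = 15.6 μM.

15.6 μM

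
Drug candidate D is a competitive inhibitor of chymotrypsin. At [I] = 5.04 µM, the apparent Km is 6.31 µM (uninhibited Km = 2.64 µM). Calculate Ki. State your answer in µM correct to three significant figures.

3.63 µM

Competitive: Km,app = α·Km with α = 1 + [I]/Ki.
α = Km,app/Km = 6.31/2.64 = 2.390.
Ki = [I]/(α − 1) = 5.04/1.390 = 3.63 µM.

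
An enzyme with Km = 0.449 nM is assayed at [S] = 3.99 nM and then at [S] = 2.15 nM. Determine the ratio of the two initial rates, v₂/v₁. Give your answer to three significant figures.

0.920

The fractional saturations are [S]/(Km+[S]) = 3.99/4.439 = 0.8989 and 2.15/2.599 = 0.8272.
v₂/v₁ is just their ratio: 0.8272/0.8989 = 0.920.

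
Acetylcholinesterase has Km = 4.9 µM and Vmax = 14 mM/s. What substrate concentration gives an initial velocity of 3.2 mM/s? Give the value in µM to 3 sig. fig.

1.45 µM

Rearranging v = Vmax[S]/(Km+[S]) gives [S] = Km·v/(Vmax − v).
[S] = 4.9 × 3.2 / (14 − 3.2) = 15.68/10.80 = 1.45 µM.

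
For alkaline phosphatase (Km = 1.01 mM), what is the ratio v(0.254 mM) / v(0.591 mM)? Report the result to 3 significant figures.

0.544

Since Vmax cancels, v₂/v₁ = [S]₂(Km+[S]₁) / [S]₁(Km+[S]₂).
= 0.254×(1.01+0.591) / (0.591×(1.01+0.254)) = 0.4067/0.7470 = 0.544.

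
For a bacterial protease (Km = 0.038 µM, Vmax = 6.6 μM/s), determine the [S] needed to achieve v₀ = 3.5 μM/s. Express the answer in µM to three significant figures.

0.0429 µM

The required fractional saturation is v/Vmax = 3.5/6.6 = 0.5303.
Then [S]/(Km+[S]) = 0.5303 ⇒ [S] = 0.038 × 0.5303/(1 − 0.5303) = 0.0429 µM.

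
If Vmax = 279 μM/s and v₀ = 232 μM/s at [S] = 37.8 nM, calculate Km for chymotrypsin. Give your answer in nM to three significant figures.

7.66 nM

v/Vmax = 232/279 = 0.8315 = [S]/(Km+[S]).
So Km + [S] = [S]/0.8315 = 45.46 nM, giving Km = 45.46 − 37.8 = 7.66 nM.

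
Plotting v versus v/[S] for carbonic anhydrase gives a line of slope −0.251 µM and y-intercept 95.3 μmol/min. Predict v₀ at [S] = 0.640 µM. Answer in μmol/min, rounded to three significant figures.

In the Eadie–Hofstee form v = Vmax − Km·(v/[S]), the slope is −Km and the intercept is Vmax, so Km = 0.251 µM and Vmax = 95.3 μmol/min.
v = 95.3 × 0.640/(0.251 + 0.640) = 68.5 μmol/min.

68.5 μmol/min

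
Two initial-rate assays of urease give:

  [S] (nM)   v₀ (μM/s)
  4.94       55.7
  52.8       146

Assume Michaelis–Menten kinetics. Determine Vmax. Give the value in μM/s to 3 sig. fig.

From v = Vmax[S]/(Km+[S]), each point gives Vmax = v(Km+[S])/[S].
Equating: 55.7(Km+4.94)/4.94 = 146(Km+52.8)/52.8.
11.28·Km + 55.7 = 2.765·Km + 146, so (11.28 − 2.765)·Km = 146 − 55.7.
Km = 90.30/8.510 = 10.6 nM; then Vmax = 55.7(10.6+4.94)/4.94 = 175 μM/s.

175 μM/s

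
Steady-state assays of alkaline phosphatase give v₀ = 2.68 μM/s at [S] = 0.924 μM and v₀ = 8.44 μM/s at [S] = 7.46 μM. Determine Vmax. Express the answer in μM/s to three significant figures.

In reciprocal form, 1/v = (Km/Vmax)·(1/[S]) + 1/Vmax. The two points give (1/[S], 1/v) = (1.082, 0.3731) and (0.1340, 0.1185).
Slope = (0.3731 − 0.1185)/(1.082 − 0.1340) = 0.2686; intercept = 0.3731 − 0.2686×1.082 = 0.08248.
Vmax = 1/intercept = 12.1 μM/s; Km = slope × Vmax = 0.2686 × 12.1 = 3.26 μM.

12.1 μM/s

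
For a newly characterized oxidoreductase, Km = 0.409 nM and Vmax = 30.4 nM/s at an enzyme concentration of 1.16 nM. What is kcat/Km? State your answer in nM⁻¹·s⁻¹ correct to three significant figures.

kcat = Vmax/[E]total = 30.4/1.16 = 26.2 s⁻¹.
kcat/Km = 26.2/0.409 = 64.1 nM⁻¹·s⁻¹.

64.1 nM⁻¹·s⁻¹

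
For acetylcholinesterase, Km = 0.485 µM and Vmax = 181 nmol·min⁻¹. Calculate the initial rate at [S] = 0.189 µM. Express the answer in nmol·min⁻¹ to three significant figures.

[S]/(Km+[S]) = 0.189/0.6740 = 0.2804, the fractional saturation.
v = 0.2804 × Vmax = 0.2804 × 181 = 50.8 nmol·min⁻¹.

50.8 nmol·min⁻¹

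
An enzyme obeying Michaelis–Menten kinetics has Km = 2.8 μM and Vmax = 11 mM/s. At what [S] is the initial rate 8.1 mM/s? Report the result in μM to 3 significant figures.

Rearranging v = Vmax[S]/(Km+[S]) gives [S] = Km·v/(Vmax − v).
[S] = 2.8 × 8.1 / (11 − 8.1) = 22.68/2.900 = 7.82 μM.

7.82 μM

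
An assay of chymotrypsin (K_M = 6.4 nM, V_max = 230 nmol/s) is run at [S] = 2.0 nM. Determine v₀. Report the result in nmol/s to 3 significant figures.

[S]/(Km+[S]) = 2.0/8.400 = 0.2381, the fractional saturation.
v = 0.2381 × Vmax = 0.2381 × 230 = 54.8 nmol/s.

54.8 nmol/s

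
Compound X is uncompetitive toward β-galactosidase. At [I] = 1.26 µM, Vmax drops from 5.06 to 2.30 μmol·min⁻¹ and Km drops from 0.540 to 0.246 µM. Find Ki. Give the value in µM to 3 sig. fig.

Uncompetitive: Vmax,app = Vmax/α (and Km,app = Km/α) with α = 1 + [I]/Ki.
α = Vmax/Vmax,app = 5.06/2.30 = 2.200.
Ki = [I]/(α − 1) = 1.26/1.200 = 1.05 µM.

1.05 µM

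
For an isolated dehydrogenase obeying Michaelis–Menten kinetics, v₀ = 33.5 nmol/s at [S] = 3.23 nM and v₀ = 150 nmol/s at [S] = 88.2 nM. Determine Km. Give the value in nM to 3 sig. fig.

13.4 nM

In reciprocal form, 1/v = (Km/Vmax)·(1/[S]) + 1/Vmax. The two points give (1/[S], 1/v) = (0.3096, 0.02985) and (0.01134, 0.006667).
Slope = (0.02985 − 0.006667)/(0.3096 − 0.01134) = 0.07773; intercept = 0.02985 − 0.07773×0.3096 = 0.005785.
Vmax = 1/intercept = 173 nmol/s; Km = slope × Vmax = 0.07773 × 173 = 13.4 nM.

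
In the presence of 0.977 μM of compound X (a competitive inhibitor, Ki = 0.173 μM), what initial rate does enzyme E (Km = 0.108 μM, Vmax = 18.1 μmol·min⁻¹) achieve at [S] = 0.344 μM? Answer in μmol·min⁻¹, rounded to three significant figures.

α = 1 + [I]/Ki = 1 + 0.977/0.173 = 6.647.
For a competitive inhibitor, Vmax is unchanged and the apparent Km becomes α·Km: Km,app = 0.718 μM, Vmax,app = 18.1 μmol·min⁻¹.
v = Vmax,app·[S]/(Km,app + [S]) = 18.1 × 0.344/(0.718 + 0.344) = 5.86 μmol·min⁻¹.

5.86 μmol·min⁻¹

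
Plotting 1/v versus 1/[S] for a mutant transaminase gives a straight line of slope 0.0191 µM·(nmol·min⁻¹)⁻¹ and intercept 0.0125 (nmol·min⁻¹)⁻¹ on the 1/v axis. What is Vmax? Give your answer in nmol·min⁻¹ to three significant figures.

80.0 nmol·min⁻¹

The y-intercept of a Lineweaver–Burk plot equals 1/Vmax, so Vmax = 1/0.0125 = 80.0 nmol·min⁻¹.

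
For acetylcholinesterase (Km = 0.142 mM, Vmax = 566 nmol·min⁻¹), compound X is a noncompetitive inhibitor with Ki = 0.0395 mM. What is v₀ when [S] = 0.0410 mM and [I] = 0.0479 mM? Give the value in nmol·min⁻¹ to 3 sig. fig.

57.3 nmol·min⁻¹

With α = 1 + [I]/Ki = 1 + 0.0479/0.0395 = 2.213, the noncompetitive rate law is v = (Vmax/α)·[S] / (Km + [S]).
v = (566/2.213)×0.0410 / (0.142 + 0.0410) = 10.49/0.1830 = 57.3 nmol·min⁻¹.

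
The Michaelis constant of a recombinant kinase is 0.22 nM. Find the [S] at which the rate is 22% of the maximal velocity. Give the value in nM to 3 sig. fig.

v/Vmax = [S]/(Km+[S]) = 0.22, so [S] = Km·0.22/(1 − 0.22) = 0.22 × 0.2821.
[S] = 0.0621 nM.

0.0621 nM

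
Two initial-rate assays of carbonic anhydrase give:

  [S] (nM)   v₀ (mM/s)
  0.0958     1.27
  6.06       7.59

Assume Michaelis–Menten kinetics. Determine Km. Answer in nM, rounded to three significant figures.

From v = Vmax[S]/(Km+[S]), each point gives Vmax = v(Km+[S])/[S].
Equating: 1.27(Km+0.0958)/0.0958 = 7.59(Km+6.06)/6.06.
13.26·Km + 1.27 = 1.252·Km + 7.59, so (13.26 − 1.252)·Km = 7.59 − 1.27.
Km = 6.320/12.00 = 0.526 nM; then Vmax = 1.27(0.526+0.0958)/0.0958 = 8.25 mM/s.

0.526 nM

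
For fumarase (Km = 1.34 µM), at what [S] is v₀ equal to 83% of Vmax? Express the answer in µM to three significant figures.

6.54 µM

v/Vmax = [S]/(Km+[S]) = 0.83, so [S] = Km·0.83/(1 − 0.83) = 1.34 × 4.882.
[S] = 6.54 µM.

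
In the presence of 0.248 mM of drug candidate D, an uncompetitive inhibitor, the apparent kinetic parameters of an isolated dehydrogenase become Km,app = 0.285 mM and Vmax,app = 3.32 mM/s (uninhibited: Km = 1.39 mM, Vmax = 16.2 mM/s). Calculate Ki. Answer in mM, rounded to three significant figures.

Uncompetitive: Vmax,app = Vmax/α (and Km,app = Km/α) with α = 1 + [I]/Ki.
α = Vmax/Vmax,app = 16.2/3.32 = 4.880.
Since α = 1 + [I]/Ki, [I]/Ki = 4.880 − 1 = 3.880 and Ki = 0.248/3.880 = 0.0639 mM.

0.0639 mM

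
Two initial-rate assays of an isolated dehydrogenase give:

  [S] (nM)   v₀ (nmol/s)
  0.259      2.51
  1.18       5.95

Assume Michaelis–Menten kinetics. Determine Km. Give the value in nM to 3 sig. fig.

From v = Vmax[S]/(Km+[S]), each point gives Vmax = v(Km+[S])/[S].
Equating: 2.51(Km+0.259)/0.259 = 5.95(Km+1.18)/1.18.
9.691·Km + 2.51 = 5.042·Km + 5.95, so (9.691 − 5.042)·Km = 5.95 − 2.51.
Km = 3.440/4.649 = 0.740 nM; then Vmax = 2.51(0.740+0.259)/0.259 = 9.68 nmol/s.

0.740 nM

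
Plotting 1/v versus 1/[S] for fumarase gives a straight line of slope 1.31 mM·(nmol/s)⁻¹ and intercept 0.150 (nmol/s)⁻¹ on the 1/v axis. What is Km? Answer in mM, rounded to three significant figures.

y-intercept = 1/Vmax ⇒ Vmax = 6.67 nmol/s; slope = Km/Vmax ⇒ Km = slope × Vmax.
Km = 1.31 × 6.67 = 8.73 mM.

8.73 mM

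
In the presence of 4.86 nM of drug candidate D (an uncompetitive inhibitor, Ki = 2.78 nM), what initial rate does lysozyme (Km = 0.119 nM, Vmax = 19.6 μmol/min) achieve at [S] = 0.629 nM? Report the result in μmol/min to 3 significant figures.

α = 1 + [I]/Ki = 1 + 4.86/2.78 = 2.748.
For an uncompetitive inhibitor, both parameters are divided by α, giving Vmax/α and Km/α: Km,app = 0.0433 nM, Vmax,app = 7.13 μmol/min.
v = Vmax,app·[S]/(Km,app + [S]) = 7.13 × 0.629/(0.0433 + 0.629) = 6.67 μmol/min.

6.67 μmol/min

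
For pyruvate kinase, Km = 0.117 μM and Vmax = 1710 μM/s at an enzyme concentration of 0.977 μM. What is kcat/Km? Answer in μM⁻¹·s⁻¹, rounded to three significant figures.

15000 μM⁻¹·s⁻¹

kcat = Vmax/[E]total = 1710/0.977 = 1750 s⁻¹.
kcat/Km = 1750/0.117 = 15000 μM⁻¹·s⁻¹.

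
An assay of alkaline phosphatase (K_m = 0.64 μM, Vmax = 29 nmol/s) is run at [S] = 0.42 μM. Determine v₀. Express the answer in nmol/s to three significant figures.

11.5 nmol/s

[S]/(Km+[S]) = 0.42/1.060 = 0.3962, the fractional saturation.
v = 0.3962 × Vmax = 0.3962 × 29 = 11.5 nmol/s.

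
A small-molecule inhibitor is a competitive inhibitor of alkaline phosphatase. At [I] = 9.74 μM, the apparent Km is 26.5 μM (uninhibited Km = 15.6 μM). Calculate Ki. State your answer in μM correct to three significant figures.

Competitive: Km,app = α·Km with α = 1 + [I]/Ki.
α = Km,app/Km = 26.5/15.6 = 1.699.
Ki = [I]/(α − 1) = 9.74/0.6987 = 13.9 μM.

13.9 μM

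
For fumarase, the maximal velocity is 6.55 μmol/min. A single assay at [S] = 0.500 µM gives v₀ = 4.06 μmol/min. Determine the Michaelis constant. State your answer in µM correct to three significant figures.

From v = Vmax[S]/(Km+[S]), Km = [S](Vmax − v)/v.
Km = 0.500 × (6.55 − 4.06) / 4.06 = 1.245/4.06 = 0.307 µM.

0.307 µM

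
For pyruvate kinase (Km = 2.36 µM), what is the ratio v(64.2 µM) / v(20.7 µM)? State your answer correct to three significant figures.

1.07

Since Vmax cancels, v₂/v₁ = [S]₂(Km+[S]₁) / [S]₁(Km+[S]₂).
= 64.2×(2.36+20.7) / (20.7×(2.36+64.2)) = 1480/1378 = 1.07.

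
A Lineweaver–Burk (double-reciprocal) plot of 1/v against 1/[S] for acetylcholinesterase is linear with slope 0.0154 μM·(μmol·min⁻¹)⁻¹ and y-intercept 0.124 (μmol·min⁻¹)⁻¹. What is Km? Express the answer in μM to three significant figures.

y-intercept = 1/Vmax ⇒ Vmax = 8.06 μmol·min⁻¹; slope = Km/Vmax ⇒ Km = slope × Vmax.
Km = 0.0154 × 8.06 = 0.124 μM.

0.124 μM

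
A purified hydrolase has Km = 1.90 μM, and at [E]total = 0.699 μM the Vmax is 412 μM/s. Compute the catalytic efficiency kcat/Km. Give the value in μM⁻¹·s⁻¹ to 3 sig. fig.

kcat = Vmax/[E]total = 412/0.699 = 589 s⁻¹.
kcat/Km = 589/1.90 = 310 μM⁻¹·s⁻¹.

310 μM⁻¹·s⁻¹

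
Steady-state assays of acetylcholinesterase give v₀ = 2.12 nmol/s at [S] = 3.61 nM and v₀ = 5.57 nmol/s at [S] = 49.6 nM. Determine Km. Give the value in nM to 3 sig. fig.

In reciprocal form, 1/v = (Km/Vmax)·(1/[S]) + 1/Vmax. The two points give (1/[S], 1/v) = (0.2770, 0.4717) and (0.02016, 0.1795).
Slope = (0.4717 − 0.1795)/(0.2770 − 0.02016) = 1.138; intercept = 0.4717 − 1.138×0.2770 = 0.1566.
Vmax = 1/intercept = 6.39 nmol/s; Km = slope × Vmax = 1.138 × 6.39 = 7.26 nM.

7.26 nM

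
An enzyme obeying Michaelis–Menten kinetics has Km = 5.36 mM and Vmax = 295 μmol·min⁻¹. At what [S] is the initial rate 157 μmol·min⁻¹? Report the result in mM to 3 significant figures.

6.10 mM

Rearranging v = Vmax[S]/(Km+[S]) gives [S] = Km·v/(Vmax − v).
[S] = 5.36 × 157 / (295 − 157) = 841.5/138.0 = 6.10 mM.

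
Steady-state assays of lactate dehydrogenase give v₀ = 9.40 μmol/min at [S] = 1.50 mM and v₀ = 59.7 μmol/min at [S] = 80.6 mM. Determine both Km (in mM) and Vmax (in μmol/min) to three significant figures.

Km = 9.10 mM; Vmax = 66.4 μmol/min

From v = Vmax[S]/(Km+[S]), each point gives Vmax = v(Km+[S])/[S].
Equating: 9.40(Km+1.50)/1.50 = 59.7(Km+80.6)/80.6.
6.267·Km + 9.40 = 0.7407·Km + 59.7, so (6.267 − 0.7407)·Km = 59.7 − 9.40.
Km = 50.30/5.526 = 9.10 mM; then Vmax = 9.40(9.10+1.50)/1.50 = 66.4 μmol/min.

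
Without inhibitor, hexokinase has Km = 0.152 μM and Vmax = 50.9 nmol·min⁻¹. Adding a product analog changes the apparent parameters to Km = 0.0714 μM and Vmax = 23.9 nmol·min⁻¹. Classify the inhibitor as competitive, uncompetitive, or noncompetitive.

Both Km and Vmax decrease by the same factor (~2.13-fold) — characteristic of uncompetitive inhibition.

uncompetitive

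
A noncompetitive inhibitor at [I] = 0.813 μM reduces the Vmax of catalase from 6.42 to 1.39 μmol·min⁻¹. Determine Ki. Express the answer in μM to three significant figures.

0.225 μM

Noncompetitive: Vmax,app = Vmax/α with α = 1 + [I]/Ki.
α = Vmax/Vmax,app = 6.42/1.39 = 4.619.
Since α = 1 + [I]/Ki, [I]/Ki = 4.619 − 1 = 3.619 and Ki = 0.813/3.619 = 0.225 μM.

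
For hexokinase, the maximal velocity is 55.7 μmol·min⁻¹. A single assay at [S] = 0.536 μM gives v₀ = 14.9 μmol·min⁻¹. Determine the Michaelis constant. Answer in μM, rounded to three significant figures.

From v = Vmax[S]/(Km+[S]), Km = [S](Vmax − v)/v.
Km = 0.536 × (55.7 − 14.9) / 14.9 = 21.87/14.9 = 1.47 μM.

1.47 μM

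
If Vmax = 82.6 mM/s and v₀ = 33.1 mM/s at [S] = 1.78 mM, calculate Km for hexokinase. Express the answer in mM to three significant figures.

2.66 mM

v/Vmax = 33.1/82.6 = 0.4007 = [S]/(Km+[S]).
So Km + [S] = [S]/0.4007 = 4.442 mM, giving Km = 4.442 − 1.78 = 2.66 mM.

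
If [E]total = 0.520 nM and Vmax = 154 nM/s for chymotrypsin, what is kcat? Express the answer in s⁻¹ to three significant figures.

296 s⁻¹

kcat = Vmax/[E]total = 154 nM/s / 0.520 nM = 296 s⁻¹.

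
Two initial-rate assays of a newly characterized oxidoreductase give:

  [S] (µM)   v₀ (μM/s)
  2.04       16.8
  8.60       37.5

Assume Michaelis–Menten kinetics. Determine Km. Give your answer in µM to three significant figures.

5.34 µM

In reciprocal form, 1/v = (Km/Vmax)·(1/[S]) + 1/Vmax. The two points give (1/[S], 1/v) = (0.4902, 0.05952) and (0.1163, 0.02667).
Slope = (0.05952 − 0.02667)/(0.4902 − 0.1163) = 0.08787; intercept = 0.05952 − 0.08787×0.4902 = 0.01645.
Vmax = 1/intercept = 60.8 μM/s; Km = slope × Vmax = 0.08787 × 60.8 = 5.34 µM.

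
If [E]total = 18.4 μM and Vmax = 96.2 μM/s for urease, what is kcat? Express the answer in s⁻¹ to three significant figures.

5.23 s⁻¹

kcat = Vmax/[E]total = 96.2 μM/s / 18.4 μM = 5.23 s⁻¹.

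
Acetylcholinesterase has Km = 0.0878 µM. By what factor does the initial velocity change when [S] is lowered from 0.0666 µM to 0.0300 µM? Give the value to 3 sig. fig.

0.590

The fractional saturations are [S]/(Km+[S]) = 0.0666/0.1544 = 0.4313 and 0.0300/0.1178 = 0.2547.
v₂/v₁ is just their ratio: 0.2547/0.4313 = 0.590.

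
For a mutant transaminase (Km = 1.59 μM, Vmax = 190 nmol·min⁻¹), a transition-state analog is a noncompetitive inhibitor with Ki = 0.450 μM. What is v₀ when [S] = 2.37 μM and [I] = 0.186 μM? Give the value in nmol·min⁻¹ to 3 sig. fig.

80.5 nmol·min⁻¹

α = 1 + [I]/Ki = 1 + 0.186/0.450 = 1.413.
For a noncompetitive inhibitor, Vmax is reduced to Vmax/α while Km is unchanged: Km,app = 1.59 μM, Vmax,app = 134 nmol·min⁻¹.
v = Vmax,app·[S]/(Km,app + [S]) = 134 × 2.37/(1.59 + 2.37) = 80.5 nmol·min⁻¹.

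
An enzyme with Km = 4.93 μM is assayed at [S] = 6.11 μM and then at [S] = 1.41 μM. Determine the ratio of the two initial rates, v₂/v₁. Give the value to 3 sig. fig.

The fractional saturations are [S]/(Km+[S]) = 6.11/11.04 = 0.5534 and 1.41/6.340 = 0.2224.
v₂/v₁ is just their ratio: 0.2224/0.5534 = 0.402.

0.402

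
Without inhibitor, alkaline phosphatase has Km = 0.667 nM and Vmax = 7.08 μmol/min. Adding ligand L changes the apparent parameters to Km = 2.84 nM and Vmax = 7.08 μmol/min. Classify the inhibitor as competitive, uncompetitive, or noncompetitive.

Km increases (0.667 → 2.84 nM) while Vmax is unchanged — the hallmark of competitive inhibition.

competitive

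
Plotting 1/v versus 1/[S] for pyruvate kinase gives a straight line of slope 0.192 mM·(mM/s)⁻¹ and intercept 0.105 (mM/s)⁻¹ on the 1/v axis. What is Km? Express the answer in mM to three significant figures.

1.83 mM

y-intercept = 1/Vmax ⇒ Vmax = 9.52 mM/s; slope = Km/Vmax ⇒ Km = slope × Vmax.
Km = 0.192 × 9.52 = 1.83 mM.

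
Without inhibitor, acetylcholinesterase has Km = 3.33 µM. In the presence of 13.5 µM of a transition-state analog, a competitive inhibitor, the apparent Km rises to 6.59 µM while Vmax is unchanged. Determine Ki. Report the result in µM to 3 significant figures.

13.8 µM

Competitive: Km,app = α·Km with α = 1 + [I]/Ki.
α = Km,app/Km = 6.59/3.33 = 1.979.
Ki = [I]/(α − 1) = 13.5/0.9790 = 13.8 µM.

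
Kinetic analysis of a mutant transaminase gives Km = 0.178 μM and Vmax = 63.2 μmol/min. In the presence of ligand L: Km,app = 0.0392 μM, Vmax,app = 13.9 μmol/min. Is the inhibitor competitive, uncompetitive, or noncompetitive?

uncompetitive

Both Km and Vmax decrease by the same factor (~4.54-fold) — characteristic of uncompetitive inhibition.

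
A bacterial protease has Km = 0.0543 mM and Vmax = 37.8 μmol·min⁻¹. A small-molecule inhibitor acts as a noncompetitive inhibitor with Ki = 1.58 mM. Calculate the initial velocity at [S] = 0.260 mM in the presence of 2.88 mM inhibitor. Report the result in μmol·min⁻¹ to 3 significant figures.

11.1 μmol·min⁻¹

With α = 1 + [I]/Ki = 1 + 2.88/1.58 = 2.823, the noncompetitive rate law is v = (Vmax/α)·[S] / (Km + [S]).
v = (37.8/2.823)×0.260 / (0.0543 + 0.260) = 3.482/0.3143 = 11.1 μmol·min⁻¹.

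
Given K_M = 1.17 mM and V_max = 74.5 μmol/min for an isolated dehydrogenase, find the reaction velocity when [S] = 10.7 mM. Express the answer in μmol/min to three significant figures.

[S]/(Km+[S]) = 10.7/11.87 = 0.9014, the fractional saturation.
v = 0.9014 × Vmax = 0.9014 × 74.5 = 67.2 μmol/min.

67.2 μmol/min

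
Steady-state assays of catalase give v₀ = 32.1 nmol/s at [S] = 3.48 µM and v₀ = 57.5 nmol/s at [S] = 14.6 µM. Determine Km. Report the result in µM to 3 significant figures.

In reciprocal form, 1/v = (Km/Vmax)·(1/[S]) + 1/Vmax. The two points give (1/[S], 1/v) = (0.2874, 0.03115) and (0.06849, 0.01739).
Slope = (0.03115 − 0.01739)/(0.2874 − 0.06849) = 0.06288; intercept = 0.03115 − 0.06288×0.2874 = 0.01308.
Vmax = 1/intercept = 76.4 nmol/s; Km = slope × Vmax = 0.06288 × 76.4 = 4.81 µM.

4.81 µM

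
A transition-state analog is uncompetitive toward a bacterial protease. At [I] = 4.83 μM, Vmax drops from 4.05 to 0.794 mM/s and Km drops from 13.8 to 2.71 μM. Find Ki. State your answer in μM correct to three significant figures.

1.18 μM

Uncompetitive: Vmax,app = Vmax/α (and Km,app = Km/α) with α = 1 + [I]/Ki.
α = Vmax/Vmax,app = 4.05/0.794 = 5.101.
Since α = 1 + [I]/Ki, [I]/Ki = 5.101 − 1 = 4.101 and Ki = 4.83/4.101 = 1.18 μM.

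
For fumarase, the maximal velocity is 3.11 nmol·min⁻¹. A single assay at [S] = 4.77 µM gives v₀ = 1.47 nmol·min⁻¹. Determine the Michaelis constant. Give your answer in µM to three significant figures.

v/Vmax = 1.47/3.11 = 0.4727 = [S]/(Km+[S]).
So Km + [S] = [S]/0.4727 = 10.09 µM, giving Km = 10.09 − 4.77 = 5.32 µM.

5.32 µM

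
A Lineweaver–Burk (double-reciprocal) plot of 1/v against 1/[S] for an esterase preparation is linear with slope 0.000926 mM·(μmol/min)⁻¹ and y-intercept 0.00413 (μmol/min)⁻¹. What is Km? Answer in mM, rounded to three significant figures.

y-intercept = 1/Vmax ⇒ Vmax = 242 μmol/min; slope = Km/Vmax ⇒ Km = slope × Vmax.
Km = 0.000926 × 242 = 0.224 mM.

0.224 mM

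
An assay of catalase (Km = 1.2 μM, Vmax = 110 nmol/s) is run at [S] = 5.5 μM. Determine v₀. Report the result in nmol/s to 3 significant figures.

[S]/(Km+[S]) = 5.5/6.700 = 0.8209, the fractional saturation.
v = 0.8209 × Vmax = 0.8209 × 110 = 90.3 nmol/s.

90.3 nmol/s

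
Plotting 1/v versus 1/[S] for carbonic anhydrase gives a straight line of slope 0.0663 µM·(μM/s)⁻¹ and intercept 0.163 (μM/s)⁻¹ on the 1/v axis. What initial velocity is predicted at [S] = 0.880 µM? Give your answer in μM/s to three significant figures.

4.20 μM/s

The y-intercept is 1/Vmax, so Vmax = 1/0.163 = 6.13 μM/s.
The slope is Km/Vmax, so Km = 0.0663 × 6.13 = 0.407 µM.
Then v = 6.13 × 0.880/(0.407 + 0.880) = 4.20 μM/s.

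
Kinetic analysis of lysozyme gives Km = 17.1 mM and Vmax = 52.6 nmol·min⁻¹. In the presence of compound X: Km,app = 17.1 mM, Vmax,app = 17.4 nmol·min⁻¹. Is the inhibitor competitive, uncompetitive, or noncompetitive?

Vmax decreases (52.6 → 17.4 nmol·min⁻¹) while Km is unchanged — pure noncompetitive inhibition.

noncompetitive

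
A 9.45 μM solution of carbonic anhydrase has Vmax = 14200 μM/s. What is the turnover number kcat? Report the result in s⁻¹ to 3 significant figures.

kcat = Vmax/[E]total = 14200 μM/s / 9.45 μM = 1500 s⁻¹.

1500 s⁻¹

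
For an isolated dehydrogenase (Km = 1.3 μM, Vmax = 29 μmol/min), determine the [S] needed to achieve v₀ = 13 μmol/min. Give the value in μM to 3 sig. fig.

1.06 μM

Rearranging v = Vmax[S]/(Km+[S]) gives [S] = Km·v/(Vmax − v).
[S] = 1.3 × 13 / (29 − 13) = 16.90/16.00 = 1.06 μM.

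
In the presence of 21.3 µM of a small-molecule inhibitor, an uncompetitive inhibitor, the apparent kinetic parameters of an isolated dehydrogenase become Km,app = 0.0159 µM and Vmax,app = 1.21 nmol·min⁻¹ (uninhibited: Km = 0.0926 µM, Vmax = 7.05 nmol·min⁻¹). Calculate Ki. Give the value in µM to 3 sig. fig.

4.41 µM

Uncompetitive: Vmax,app = Vmax/α (and Km,app = Km/α) with α = 1 + [I]/Ki.
α = Vmax/Vmax,app = 7.05/1.21 = 5.826.
Ki = [I]/(α − 1) = 21.3/4.826 = 4.41 µM.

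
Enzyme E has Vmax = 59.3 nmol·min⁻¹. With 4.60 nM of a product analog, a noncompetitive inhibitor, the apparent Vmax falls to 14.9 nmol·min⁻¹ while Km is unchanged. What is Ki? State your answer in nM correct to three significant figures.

1.54 nM

Noncompetitive: Vmax,app = Vmax/α with α = 1 + [I]/Ki.
α = Vmax/Vmax,app = 59.3/14.9 = 3.980.
Ki = [I]/(α − 1) = 4.60/2.980 = 1.54 nM.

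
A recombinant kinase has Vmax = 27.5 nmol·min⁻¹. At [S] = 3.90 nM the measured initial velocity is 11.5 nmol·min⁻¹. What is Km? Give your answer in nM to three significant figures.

v/Vmax = 11.5/27.5 = 0.4182 = [S]/(Km+[S]).
So Km + [S] = [S]/0.4182 = 9.326 nM, giving Km = 9.326 − 3.90 = 5.43 nM.

5.43 nM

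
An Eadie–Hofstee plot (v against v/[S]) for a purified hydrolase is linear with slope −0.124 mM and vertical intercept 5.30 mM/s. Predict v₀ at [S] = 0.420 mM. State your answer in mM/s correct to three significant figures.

4.09 mM/s

In the Eadie–Hofstee form v = Vmax − Km·(v/[S]), the slope is −Km and the intercept is Vmax, so Km = 0.124 mM and Vmax = 5.30 mM/s.
v = 5.30 × 0.420/(0.124 + 0.420) = 4.09 mM/s.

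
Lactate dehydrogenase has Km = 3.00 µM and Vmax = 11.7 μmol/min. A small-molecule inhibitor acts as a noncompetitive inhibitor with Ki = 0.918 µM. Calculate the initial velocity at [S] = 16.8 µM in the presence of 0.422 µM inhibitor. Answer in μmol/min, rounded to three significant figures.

With α = 1 + [I]/Ki = 1 + 0.422/0.918 = 1.460, the noncompetitive rate law is v = (Vmax/α)·[S] / (Km + [S]).
v = (11.7/1.460)×16.8 / (3.00 + 16.8) = 134.7/19.80 = 6.80 μmol/min.

6.80 μmol/min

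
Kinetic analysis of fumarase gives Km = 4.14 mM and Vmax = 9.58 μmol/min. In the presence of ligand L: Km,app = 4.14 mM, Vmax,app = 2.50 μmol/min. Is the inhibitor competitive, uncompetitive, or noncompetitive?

noncompetitive

Vmax decreases (9.58 → 2.50 μmol/min) while Km is unchanged — pure noncompetitive inhibition.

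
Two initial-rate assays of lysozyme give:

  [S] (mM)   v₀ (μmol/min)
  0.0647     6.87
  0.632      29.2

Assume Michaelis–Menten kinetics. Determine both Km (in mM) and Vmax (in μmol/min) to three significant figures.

Km = 0.372 mM; Vmax = 46.4 μmol/min

From v = Vmax[S]/(Km+[S]), each point gives Vmax = v(Km+[S])/[S].
Equating: 6.87(Km+0.0647)/0.0647 = 29.2(Km+0.632)/0.632.
106.2·Km + 6.87 = 46.20·Km + 29.2, so (106.2 − 46.20)·Km = 29.2 − 6.87.
Km = 22.33/59.98 = 0.372 mM; then Vmax = 6.87(0.372+0.0647)/0.0647 = 46.4 μmol/min.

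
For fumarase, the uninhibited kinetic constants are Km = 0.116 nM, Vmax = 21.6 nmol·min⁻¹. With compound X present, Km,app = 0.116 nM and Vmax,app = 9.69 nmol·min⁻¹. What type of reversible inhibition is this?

noncompetitive

Vmax decreases (21.6 → 9.69 nmol·min⁻¹) while Km is unchanged — pure noncompetitive inhibition.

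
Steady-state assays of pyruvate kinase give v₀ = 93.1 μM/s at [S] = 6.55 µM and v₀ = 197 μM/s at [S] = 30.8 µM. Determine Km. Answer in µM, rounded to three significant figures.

In reciprocal form, 1/v = (Km/Vmax)·(1/[S]) + 1/Vmax. The two points give (1/[S], 1/v) = (0.1527, 0.01074) and (0.03247, 0.005076).
Slope = (0.01074 − 0.005076)/(0.1527 − 0.03247) = 0.04713; intercept = 0.01074 − 0.04713×0.1527 = 0.003546.
Vmax = 1/intercept = 282 μM/s; Km = slope × Vmax = 0.04713 × 282 = 13.3 µM.

13.3 µM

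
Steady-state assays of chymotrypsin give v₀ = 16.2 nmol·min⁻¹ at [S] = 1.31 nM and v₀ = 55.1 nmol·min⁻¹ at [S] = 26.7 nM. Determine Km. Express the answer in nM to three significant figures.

From v = Vmax[S]/(Km+[S]), each point gives Vmax = v(Km+[S])/[S].
Equating: 16.2(Km+1.31)/1.31 = 55.1(Km+26.7)/26.7.
12.37·Km + 16.2 = 2.064·Km + 55.1, so (12.37 − 2.064)·Km = 55.1 − 16.2.
Km = 38.90/10.30 = 3.78 nM; then Vmax = 16.2(3.78+1.31)/1.31 = 62.9 nmol·min⁻¹.

3.78 nM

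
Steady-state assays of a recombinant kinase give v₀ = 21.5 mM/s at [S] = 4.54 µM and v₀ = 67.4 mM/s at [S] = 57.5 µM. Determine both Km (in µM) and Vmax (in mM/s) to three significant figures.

Km = 12.9 µM; Vmax = 82.5 mM/s

From v = Vmax[S]/(Km+[S]), each point gives Vmax = v(Km+[S])/[S].
Equating: 21.5(Km+4.54)/4.54 = 67.4(Km+57.5)/57.5.
4.736·Km + 21.5 = 1.172·Km + 67.4, so (4.736 − 1.172)·Km = 67.4 − 21.5.
Km = 45.90/3.564 = 12.9 µM; then Vmax = 21.5(12.9+4.54)/4.54 = 82.5 mM/s.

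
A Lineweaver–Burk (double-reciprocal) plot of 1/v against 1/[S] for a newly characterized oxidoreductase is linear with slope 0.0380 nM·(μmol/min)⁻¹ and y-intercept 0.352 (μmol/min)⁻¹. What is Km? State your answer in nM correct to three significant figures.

y-intercept = 1/Vmax ⇒ Vmax = 2.84 μmol/min; slope = Km/Vmax ⇒ Km = slope × Vmax.
Km = 0.0380 × 2.84 = 0.108 nM.

0.108 nM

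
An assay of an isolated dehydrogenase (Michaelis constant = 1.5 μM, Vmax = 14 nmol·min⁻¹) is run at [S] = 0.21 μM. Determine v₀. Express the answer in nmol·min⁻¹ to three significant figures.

1.72 nmol·min⁻¹

[S]/(Km+[S]) = 0.21/1.710 = 0.1228, the fractional saturation.
v = 0.1228 × Vmax = 0.1228 × 14 = 1.72 nmol·min⁻¹.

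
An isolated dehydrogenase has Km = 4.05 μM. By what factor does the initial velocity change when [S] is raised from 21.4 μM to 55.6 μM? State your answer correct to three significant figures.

Since Vmax cancels, v₂/v₁ = [S]₂(Km+[S]₁) / [S]₁(Km+[S]₂).
= 55.6×(4.05+21.4) / (21.4×(4.05+55.6)) = 1415/1277 = 1.11.

1.11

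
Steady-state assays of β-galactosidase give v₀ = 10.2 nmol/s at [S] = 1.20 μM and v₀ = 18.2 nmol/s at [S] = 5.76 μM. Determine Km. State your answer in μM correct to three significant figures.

1.50 μM

In reciprocal form, 1/v = (Km/Vmax)·(1/[S]) + 1/Vmax. The two points give (1/[S], 1/v) = (0.8333, 0.09804) and (0.1736, 0.05495).
Slope = (0.09804 − 0.05495)/(0.8333 − 0.1736) = 0.06532; intercept = 0.09804 − 0.06532×0.8333 = 0.04360.
Vmax = 1/intercept = 22.9 nmol/s; Km = slope × Vmax = 0.06532 × 22.9 = 1.50 μM.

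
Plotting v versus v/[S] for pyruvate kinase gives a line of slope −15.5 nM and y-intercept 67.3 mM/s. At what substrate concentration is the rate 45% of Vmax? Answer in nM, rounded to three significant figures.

The Eadie–Hofstee slope gives Km = 15.5 nM (slope = −Km).
v/Vmax = [S]/(Km+[S]) = 0.45 ⇒ [S] = Km·0.45/(1−0.45) = 15.5 × 0.8182 = 12.7 nM.

12.7 nM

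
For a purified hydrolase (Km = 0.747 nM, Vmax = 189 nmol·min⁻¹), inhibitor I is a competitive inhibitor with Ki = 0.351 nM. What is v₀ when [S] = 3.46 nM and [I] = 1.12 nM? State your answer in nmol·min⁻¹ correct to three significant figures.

With α = 1 + [I]/Ki = 1 + 1.12/0.351 = 4.191, the competitive rate law is v = Vmax[S] / (αKm + [S]).
v = 189×3.46 / (4.191×0.747 + 3.46) = 653.9/6.591 = 99.2 nmol·min⁻¹.

99.2 nmol·min⁻¹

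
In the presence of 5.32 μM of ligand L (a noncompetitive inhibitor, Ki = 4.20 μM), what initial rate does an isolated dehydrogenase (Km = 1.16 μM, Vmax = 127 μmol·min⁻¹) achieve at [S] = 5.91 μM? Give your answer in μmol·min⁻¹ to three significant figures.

With α = 1 + [I]/Ki = 1 + 5.32/4.20 = 2.267, the noncompetitive rate law is v = (Vmax/α)·[S] / (Km + [S]).
v = (127/2.267)×5.91 / (1.16 + 5.91) = 331.1/7.070 = 46.8 μmol·min⁻¹.

46.8 μmol·min⁻¹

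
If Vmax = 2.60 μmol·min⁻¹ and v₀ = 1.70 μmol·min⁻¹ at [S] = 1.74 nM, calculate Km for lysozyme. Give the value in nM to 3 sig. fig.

0.921 nM

v/Vmax = 1.70/2.60 = 0.6538 = [S]/(Km+[S]).
So Km + [S] = [S]/0.6538 = 2.661 nM, giving Km = 2.661 − 1.74 = 0.921 nM.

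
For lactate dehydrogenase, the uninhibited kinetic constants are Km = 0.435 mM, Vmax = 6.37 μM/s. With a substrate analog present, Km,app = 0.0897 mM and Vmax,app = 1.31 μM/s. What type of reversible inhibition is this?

uncompetitive

Both Km and Vmax decrease by the same factor (~4.85-fold) — characteristic of uncompetitive inhibition.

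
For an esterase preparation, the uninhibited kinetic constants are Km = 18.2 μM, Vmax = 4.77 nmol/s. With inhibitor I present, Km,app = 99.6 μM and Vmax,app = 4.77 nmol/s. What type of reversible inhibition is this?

Km increases (18.2 → 99.6 μM) while Vmax is unchanged — the hallmark of competitive inhibition.

competitive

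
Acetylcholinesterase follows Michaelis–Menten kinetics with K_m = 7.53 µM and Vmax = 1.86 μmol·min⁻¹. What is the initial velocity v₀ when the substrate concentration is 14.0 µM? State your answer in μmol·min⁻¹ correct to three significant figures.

[S]/(Km+[S]) = 14.0/21.53 = 0.6503, the fractional saturation.
v = 0.6503 × Vmax = 0.6503 × 1.86 = 1.21 μmol·min⁻¹.

1.21 μmol·min⁻¹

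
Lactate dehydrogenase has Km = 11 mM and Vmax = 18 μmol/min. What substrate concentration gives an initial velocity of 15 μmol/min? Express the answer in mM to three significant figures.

55.0 mM

Rearranging v = Vmax[S]/(Km+[S]) gives [S] = Km·v/(Vmax − v).
[S] = 11 × 15 / (18 − 15) = 165.0/3.000 = 55.0 mM.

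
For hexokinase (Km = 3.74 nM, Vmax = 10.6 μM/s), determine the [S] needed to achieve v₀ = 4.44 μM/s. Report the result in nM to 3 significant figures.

The required fractional saturation is v/Vmax = 4.44/10.6 = 0.4189.
Then [S]/(Km+[S]) = 0.4189 ⇒ [S] = 3.74 × 0.4189/(1 − 0.4189) = 2.70 nM.

2.70 nM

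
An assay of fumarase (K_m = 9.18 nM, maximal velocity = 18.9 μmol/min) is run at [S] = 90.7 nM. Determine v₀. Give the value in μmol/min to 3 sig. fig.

17.2 μmol/min

v = Vmax·[S]/(Km + [S]) = 18.9 × 90.7 / (9.18 + 90.7)
  = 1714 / 99.88 = 17.2 μmol/min.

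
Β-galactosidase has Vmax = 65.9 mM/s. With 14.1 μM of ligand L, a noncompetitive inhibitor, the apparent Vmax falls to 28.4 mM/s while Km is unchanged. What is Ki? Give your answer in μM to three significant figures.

10.7 μM

Noncompetitive: Vmax,app = Vmax/α with α = 1 + [I]/Ki.
α = Vmax/Vmax,app = 65.9/28.4 = 2.320.
Ki = [I]/(α − 1) = 14.1/1.320 = 10.7 μM.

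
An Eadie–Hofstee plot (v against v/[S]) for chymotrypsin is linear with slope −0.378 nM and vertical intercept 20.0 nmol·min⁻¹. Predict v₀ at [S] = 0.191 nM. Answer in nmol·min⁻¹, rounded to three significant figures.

6.71 nmol·min⁻¹

In the Eadie–Hofstee form v = Vmax − Km·(v/[S]), the slope is −Km and the intercept is Vmax, so Km = 0.378 nM and Vmax = 20.0 nmol·min⁻¹.
v = 20.0 × 0.191/(0.378 + 0.191) = 6.71 nmol·min⁻¹.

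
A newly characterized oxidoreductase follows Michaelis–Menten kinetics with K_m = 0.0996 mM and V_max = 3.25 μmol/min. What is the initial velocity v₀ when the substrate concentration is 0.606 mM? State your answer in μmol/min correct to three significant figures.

2.79 μmol/min

v = Vmax·[S]/(Km + [S]) = 3.25 × 0.606 / (0.0996 + 0.606)
  = 1.970 / 0.7056 = 2.79 μmol/min.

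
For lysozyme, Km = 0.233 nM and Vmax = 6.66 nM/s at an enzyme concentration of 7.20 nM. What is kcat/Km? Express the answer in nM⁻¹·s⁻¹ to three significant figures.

kcat = Vmax/[E]total = 6.66/7.20 = 0.925 s⁻¹.
kcat/Km = 0.925/0.233 = 3.97 nM⁻¹·s⁻¹.

3.97 nM⁻¹·s⁻¹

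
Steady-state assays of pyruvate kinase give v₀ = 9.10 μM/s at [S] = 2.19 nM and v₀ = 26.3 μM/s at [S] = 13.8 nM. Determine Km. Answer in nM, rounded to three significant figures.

7.65 nM

In reciprocal form, 1/v = (Km/Vmax)·(1/[S]) + 1/Vmax. The two points give (1/[S], 1/v) = (0.4566, 0.1099) and (0.07246, 0.03802).
Slope = (0.1099 − 0.03802)/(0.4566 − 0.07246) = 0.1871; intercept = 0.1099 − 0.1871×0.4566 = 0.02447.
Vmax = 1/intercept = 40.9 μM/s; Km = slope × Vmax = 0.1871 × 40.9 = 7.65 nM.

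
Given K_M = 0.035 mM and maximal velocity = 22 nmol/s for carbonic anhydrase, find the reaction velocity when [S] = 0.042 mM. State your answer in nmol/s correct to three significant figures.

12.0 nmol/s

[S]/(Km+[S]) = 0.042/0.07700 = 0.5455, the fractional saturation.
v = 0.5455 × Vmax = 0.5455 × 22 = 12.0 nmol/s.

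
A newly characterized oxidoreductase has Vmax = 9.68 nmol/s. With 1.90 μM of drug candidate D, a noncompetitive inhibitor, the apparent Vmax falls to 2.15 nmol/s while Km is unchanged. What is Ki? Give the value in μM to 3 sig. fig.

Noncompetitive: Vmax,app = Vmax/α with α = 1 + [I]/Ki.
α = Vmax/Vmax,app = 9.68/2.15 = 4.502.
Since α = 1 + [I]/Ki, [I]/Ki = 4.502 − 1 = 3.502 and Ki = 1.90/3.502 = 0.542 μM.

0.542 μM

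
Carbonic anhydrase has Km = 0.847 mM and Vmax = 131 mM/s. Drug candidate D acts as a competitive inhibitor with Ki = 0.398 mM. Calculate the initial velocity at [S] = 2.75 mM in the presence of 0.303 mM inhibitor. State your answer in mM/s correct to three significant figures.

84.9 mM/s

α = 1 + [I]/Ki = 1 + 0.303/0.398 = 1.761.
For a competitive inhibitor, Vmax is unchanged and the apparent Km becomes α·Km: Km,app = 1.49 mM, Vmax,app = 131 mM/s.
v = Vmax,app·[S]/(Km,app + [S]) = 131 × 2.75/(1.49 + 2.75) = 84.9 mM/s.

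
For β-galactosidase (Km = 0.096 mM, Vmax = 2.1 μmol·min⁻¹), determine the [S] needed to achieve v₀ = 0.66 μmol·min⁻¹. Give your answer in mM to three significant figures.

0.0440 mM

Rearranging v = Vmax[S]/(Km+[S]) gives [S] = Km·v/(Vmax − v).
[S] = 0.096 × 0.66 / (2.1 − 0.66) = 0.06336/1.440 = 0.0440 mM.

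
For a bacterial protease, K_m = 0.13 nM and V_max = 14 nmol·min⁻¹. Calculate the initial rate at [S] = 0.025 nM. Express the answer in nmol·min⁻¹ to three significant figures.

2.26 nmol·min⁻¹

[S]/(Km+[S]) = 0.025/0.1550 = 0.1613, the fractional saturation.
v = 0.1613 × Vmax = 0.1613 × 14 = 2.26 nmol·min⁻¹.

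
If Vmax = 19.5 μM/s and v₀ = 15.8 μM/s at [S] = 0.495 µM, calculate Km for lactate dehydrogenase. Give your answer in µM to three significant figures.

0.116 µM

v/Vmax = 15.8/19.5 = 0.8103 = [S]/(Km+[S]).
So Km + [S] = [S]/0.8103 = 0.6109 µM, giving Km = 0.6109 − 0.495 = 0.116 µM.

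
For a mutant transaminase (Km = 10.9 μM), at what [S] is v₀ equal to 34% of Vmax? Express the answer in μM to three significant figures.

5.62 μM

v/Vmax = [S]/(Km+[S]) = 0.34, so [S] = Km·0.34/(1 − 0.34) = 10.9 × 0.5152.
[S] = 5.62 μM.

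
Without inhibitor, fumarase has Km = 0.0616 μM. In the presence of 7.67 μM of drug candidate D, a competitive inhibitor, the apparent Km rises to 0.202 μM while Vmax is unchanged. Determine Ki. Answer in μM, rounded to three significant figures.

3.37 μM

Competitive: Km,app = α·Km with α = 1 + [I]/Ki.
α = Km,app/Km = 0.202/0.0616 = 3.279.
Ki = [I]/(α − 1) = 7.67/2.279 = 3.37 μM.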